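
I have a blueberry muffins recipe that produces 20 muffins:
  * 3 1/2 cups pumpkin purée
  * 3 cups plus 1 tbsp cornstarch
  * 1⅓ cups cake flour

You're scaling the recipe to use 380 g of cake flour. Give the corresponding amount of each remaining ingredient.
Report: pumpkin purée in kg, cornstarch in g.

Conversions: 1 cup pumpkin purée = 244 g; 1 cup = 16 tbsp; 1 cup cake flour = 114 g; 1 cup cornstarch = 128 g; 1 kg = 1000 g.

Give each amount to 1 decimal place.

The original recipe has 152 g of cake flour, so the scaling factor is 380 ÷ 152 = 5/2 = 2.5.
pumpkin purée: 3.5 cup × 5/2 × 244 g/cup ÷ 1000 g/kg ≈ 2.1 kg
cornstarch: (3 cup + 1 tbsp = 3.0625 cup) × 5/2 × 128 g/cup = 980.0 g

pumpkin purée: 2.1 kg; cornstarch: 980.0 g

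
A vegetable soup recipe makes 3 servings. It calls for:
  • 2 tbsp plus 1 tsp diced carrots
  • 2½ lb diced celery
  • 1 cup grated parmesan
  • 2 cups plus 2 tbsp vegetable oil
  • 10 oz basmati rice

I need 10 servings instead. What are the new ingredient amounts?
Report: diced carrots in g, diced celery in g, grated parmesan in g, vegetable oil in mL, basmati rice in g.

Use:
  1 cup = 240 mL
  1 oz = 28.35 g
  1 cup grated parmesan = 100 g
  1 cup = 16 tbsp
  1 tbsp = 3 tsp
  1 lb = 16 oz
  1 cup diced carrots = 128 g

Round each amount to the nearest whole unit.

Scaling factor: 10/3.
diced carrots: (2 tbsp + 1 tsp = 7/3 tbsp) × 10/3 ÷ 16 tbsp/cup × 128 g/cup ≈ 62 g
diced celery: 2.5 lb × 10/3 × 16 oz/lb × 28.35 g/oz = 3780 g
grated parmesan: 1 cup × 10/3 × 100 g/cup ≈ 333 g
vegetable oil: (2 cup + 2 tbsp = 2.125 cup) × 10/3 × 240 mL/cup = 1700 mL
basmati rice: 10 oz × 10/3 × 28.35 g/oz = 945 g

diced carrots: 62 g; diced celery: 3780 g; grated parmesan: 333 g; vegetable oil: 1700 mL; basmati rice: 945 g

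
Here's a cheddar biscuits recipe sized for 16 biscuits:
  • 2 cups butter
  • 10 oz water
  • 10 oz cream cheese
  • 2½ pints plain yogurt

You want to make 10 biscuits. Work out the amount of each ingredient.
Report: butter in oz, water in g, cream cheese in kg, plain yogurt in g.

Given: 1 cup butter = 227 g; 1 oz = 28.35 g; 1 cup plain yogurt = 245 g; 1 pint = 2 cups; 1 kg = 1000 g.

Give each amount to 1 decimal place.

Scaling factor: 10/16 = 5/8 = 0.625.
butter: 2 cup × 5/8 × 227 g/cup ÷ 28.35 g/oz ≈ 10.0 oz
water: 10 oz × 5/8 × 28.35 g/oz ≈ 177.2 g
cream cheese: 10 oz × 5/8 × 28.35 g/oz ÷ 1000 g/kg ≈ 0.2 kg
plain yogurt: 2.5 pint × 5/8 × 2 cup/pint × 245 g/cup ≈ 765.6 g

butter: 10.0 oz; water: 177.2 g; cream cheese: 0.2 kg; plain yogurt: 765.6 g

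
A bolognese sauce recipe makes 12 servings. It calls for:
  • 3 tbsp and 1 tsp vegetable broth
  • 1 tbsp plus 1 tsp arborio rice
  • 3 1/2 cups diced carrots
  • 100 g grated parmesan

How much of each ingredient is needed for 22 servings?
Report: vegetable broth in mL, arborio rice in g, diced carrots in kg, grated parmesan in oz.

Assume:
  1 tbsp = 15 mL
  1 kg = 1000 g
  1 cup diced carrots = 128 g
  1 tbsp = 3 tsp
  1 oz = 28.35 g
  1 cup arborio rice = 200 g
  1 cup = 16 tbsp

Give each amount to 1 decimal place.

vegetable broth: 91.7 mL; arborio rice: 30.6 g; diced carrots: 0.8 kg; grated parmesan: 6.5 oz

Scaling factor: 22/12 = 11/6.
vegetable broth: (3 tbsp + 1 tsp = 10/3 tbsp) × 11/6 × 15 mL/tbsp ≈ 91.7 mL
arborio rice: (1 tbsp + 1 tsp = 4/3 tbsp) × 11/6 ÷ 16 tbsp/cup × 200 g/cup ≈ 30.6 g
diced carrots: 3.5 cup × 11/6 × 128 g/cup ÷ 1000 g/kg ≈ 0.8 kg
grated parmesan: 100 g × 11/6 ÷ 28.35 g/oz ≈ 6.5 oz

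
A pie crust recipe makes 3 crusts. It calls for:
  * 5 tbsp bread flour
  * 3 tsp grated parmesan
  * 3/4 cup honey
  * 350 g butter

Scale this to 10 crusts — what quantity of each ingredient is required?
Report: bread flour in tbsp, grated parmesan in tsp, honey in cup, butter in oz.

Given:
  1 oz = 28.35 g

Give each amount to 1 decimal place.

Scaling factor: 10/3.
bread flour: 5 tbsp × 10/3 ≈ 16.7 tbsp
grated parmesan: 3 tsp × 10/3 = 10.0 tsp
honey: 0.75 cup × 10/3 = 2.5 cup
butter: 350 g × 10/3 ÷ 28.35 g/oz ≈ 41.2 oz

bread flour: 16.7 tbsp; grated parmesan: 10.0 tsp; honey: 2.5 cup; butter: 41.2 oz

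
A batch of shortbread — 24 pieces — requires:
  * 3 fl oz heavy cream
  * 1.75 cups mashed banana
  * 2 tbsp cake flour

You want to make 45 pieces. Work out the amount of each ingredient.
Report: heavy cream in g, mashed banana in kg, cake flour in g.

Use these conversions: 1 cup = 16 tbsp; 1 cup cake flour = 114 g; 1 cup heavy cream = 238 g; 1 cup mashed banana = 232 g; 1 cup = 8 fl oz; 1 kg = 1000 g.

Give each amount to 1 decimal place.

Scaling factor: 45/24 = 15/8 = 1.875.
heavy cream: 3 fl oz × 15/8 ÷ 8 fl oz/cup × 238 g/cup ≈ 167.3 g
mashed banana: 1.75 cup × 15/8 × 232 g/cup ÷ 1000 g/kg ≈ 0.8 kg
cake flour: 2 tbsp × 15/8 ÷ 16 tbsp/cup × 114 g/cup ≈ 26.7 g

heavy cream: 167.3 g; mashed banana: 0.8 kg; cake flour: 26.7 g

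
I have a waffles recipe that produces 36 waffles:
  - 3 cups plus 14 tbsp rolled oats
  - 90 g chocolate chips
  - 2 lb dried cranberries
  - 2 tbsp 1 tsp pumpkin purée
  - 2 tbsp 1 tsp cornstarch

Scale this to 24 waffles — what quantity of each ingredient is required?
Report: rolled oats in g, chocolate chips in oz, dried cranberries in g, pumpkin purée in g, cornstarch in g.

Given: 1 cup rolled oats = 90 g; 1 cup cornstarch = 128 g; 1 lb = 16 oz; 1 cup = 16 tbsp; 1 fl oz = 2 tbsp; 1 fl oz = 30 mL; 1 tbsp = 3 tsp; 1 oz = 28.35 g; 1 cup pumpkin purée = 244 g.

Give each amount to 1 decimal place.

rolled oats: 232.5 g; chocolate chips: 2.1 oz; dried cranberries: 604.8 g; pumpkin purée: 23.7 g; cornstarch: 12.4 g

Scaling factor: 24/36 = 2/3.
rolled oats: (3 cup + 14 tbsp = 3.875 cup) × 2/3 × 90 g/cup = 232.5 g
chocolate chips: 90 g × 2/3 ÷ 28.35 g/oz ≈ 2.1 oz
dried cranberries: 2 lb × 2/3 × 16 oz/lb × 28.35 g/oz = 604.8 g
pumpkin purée: (2 tbsp + 1 tsp = 7/3 tbsp) × 2/3 ÷ 16 tbsp/cup × 244 g/cup ≈ 23.7 g
cornstarch: (2 tbsp + 1 tsp = 7/3 tbsp) × 2/3 ÷ 16 tbsp/cup × 128 g/cup ≈ 12.4 g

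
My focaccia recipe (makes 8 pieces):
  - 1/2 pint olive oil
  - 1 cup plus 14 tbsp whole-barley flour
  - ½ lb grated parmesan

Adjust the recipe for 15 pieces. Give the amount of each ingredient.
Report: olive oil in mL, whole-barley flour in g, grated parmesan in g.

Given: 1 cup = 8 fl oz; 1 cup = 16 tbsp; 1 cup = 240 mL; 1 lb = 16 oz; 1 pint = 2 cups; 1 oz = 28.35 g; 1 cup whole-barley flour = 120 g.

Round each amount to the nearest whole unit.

Scaling factor: 15/8 = 1.875.
olive oil: 0.5 pint × 15/8 × 2 cup/pint × 240 mL/cup = 450 mL
whole-barley flour: (1 cup + 14 tbsp = 1.875 cup) × 15/8 × 120 g/cup ≈ 422 g
grated parmesan: 0.5 lb × 15/8 × 16 oz/lb × 28.35 g/oz ≈ 425 g

olive oil: 450 mL; whole-barley flour: 422 g; grated parmesan: 425 g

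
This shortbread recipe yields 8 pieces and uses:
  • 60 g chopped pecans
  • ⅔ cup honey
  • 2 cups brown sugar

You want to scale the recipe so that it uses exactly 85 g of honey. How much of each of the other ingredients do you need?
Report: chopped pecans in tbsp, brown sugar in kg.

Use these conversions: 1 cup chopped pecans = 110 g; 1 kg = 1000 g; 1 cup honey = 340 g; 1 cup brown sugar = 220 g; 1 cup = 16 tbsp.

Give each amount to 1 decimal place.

chopped pecans: 3.3 tbsp; brown sugar: 0.2 kg

The original recipe has 680/3 g of honey, so the scaling factor is 85 ÷ 680/3 = 3/8 = 0.375.
chopped pecans: 60 g × 3/8 ÷ 110 g/cup × 16 tbsp/cup ≈ 3.3 tbsp
brown sugar: 2 cup × 3/8 × 220 g/cup ÷ 1000 g/kg ≈ 0.2 kg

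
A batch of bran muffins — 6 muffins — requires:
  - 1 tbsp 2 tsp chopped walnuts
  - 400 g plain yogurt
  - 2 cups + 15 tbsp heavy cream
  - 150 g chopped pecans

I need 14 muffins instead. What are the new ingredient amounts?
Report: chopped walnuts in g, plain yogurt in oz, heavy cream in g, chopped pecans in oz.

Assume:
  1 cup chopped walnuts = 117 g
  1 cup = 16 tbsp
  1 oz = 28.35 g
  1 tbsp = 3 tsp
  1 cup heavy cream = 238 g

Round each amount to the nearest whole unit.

Scaling factor: 14/6 = 7/3.
chopped walnuts: (1 tbsp + 2 tsp = 5/3 tbsp) × 7/3 ÷ 16 tbsp/cup × 117 g/cup ≈ 28 g
plain yogurt: 400 g × 7/3 ÷ 28.35 g/oz ≈ 33 oz
heavy cream: (2 cup + 15 tbsp = 2.9375 cup) × 7/3 × 238 g/cup ≈ 1631 g
chopped pecans: 150 g × 7/3 ÷ 28.35 g/oz ≈ 12 oz

chopped walnuts: 28 g; plain yogurt: 33 oz; heavy cream: 1631 g; chopped pecans: 12 oz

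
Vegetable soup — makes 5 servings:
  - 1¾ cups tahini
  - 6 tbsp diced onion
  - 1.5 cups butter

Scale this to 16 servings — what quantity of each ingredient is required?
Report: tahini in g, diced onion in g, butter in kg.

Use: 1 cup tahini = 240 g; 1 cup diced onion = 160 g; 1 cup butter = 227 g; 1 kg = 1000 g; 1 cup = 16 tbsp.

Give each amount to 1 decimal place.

tahini: 1344.0 g; diced onion: 192.0 g; butter: 1.1 kg

Scaling factor: 16/5 = 3.2.
tahini: 1.75 cup × 16/5 × 240 g/cup = 1344.0 g
diced onion: 6 tbsp × 16/5 ÷ 16 tbsp/cup × 160 g/cup = 192.0 g
butter: 1.5 cup × 16/5 × 227 g/cup ÷ 1000 g/kg ≈ 1.1 kg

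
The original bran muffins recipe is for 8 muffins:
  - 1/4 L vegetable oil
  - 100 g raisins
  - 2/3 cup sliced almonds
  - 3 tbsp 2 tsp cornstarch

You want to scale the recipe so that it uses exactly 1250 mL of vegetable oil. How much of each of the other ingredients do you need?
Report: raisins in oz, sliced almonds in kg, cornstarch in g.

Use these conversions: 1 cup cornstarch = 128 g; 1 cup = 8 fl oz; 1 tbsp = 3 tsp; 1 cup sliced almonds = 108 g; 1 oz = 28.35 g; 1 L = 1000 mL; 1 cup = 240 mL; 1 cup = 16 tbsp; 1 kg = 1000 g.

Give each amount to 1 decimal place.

The original recipe has 250 mL of vegetable oil, so the scaling factor is 1250 ÷ 250 = 5.
raisins: 100 g × 5 ÷ 28.35 g/oz ≈ 17.6 oz
sliced almonds: 2/3 cup × 5 × 108 g/cup ÷ 1000 g/kg ≈ 0.4 kg
cornstarch: (3 tbsp + 2 tsp = 11/3 tbsp) × 5 ÷ 16 tbsp/cup × 128 g/cup ≈ 146.7 g

raisins: 17.6 oz; sliced almonds: 0.4 kg; cornstarch: 146.7 g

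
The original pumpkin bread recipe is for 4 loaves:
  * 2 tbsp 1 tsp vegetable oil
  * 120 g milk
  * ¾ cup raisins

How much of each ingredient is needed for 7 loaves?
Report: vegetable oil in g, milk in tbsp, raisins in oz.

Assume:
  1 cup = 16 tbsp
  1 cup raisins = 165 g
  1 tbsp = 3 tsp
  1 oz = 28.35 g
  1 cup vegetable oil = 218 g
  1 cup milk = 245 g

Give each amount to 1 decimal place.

vegetable oil: 55.6 g; milk: 13.7 tbsp; raisins: 7.6 oz

Scaling factor: 7/4 = 1.75.
vegetable oil: (2 tbsp + 1 tsp = 7/3 tbsp) × 7/4 ÷ 16 tbsp/cup × 218 g/cup ≈ 55.6 g
milk: 120 g × 7/4 ÷ 245 g/cup × 16 tbsp/cup ≈ 13.7 tbsp
raisins: 0.75 cup × 7/4 × 165 g/cup ÷ 28.35 g/oz ≈ 7.6 oz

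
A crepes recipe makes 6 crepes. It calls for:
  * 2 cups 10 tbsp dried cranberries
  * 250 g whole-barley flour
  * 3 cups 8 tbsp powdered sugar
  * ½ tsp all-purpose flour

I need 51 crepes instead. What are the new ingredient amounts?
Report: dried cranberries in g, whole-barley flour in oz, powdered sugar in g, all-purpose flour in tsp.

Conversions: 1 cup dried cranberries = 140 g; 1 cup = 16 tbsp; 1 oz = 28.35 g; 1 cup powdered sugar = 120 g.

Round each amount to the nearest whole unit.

dried cranberries: 3124 g; whole-barley flour: 75 oz; powdered sugar: 3570 g; all-purpose flour: 4 tsp

Scaling factor: 51/6 = 17/2 = 8.5.
dried cranberries: (2 cup + 10 tbsp = 2.625 cup) × 17/2 × 140 g/cup ≈ 3124 g
whole-barley flour: 250 g × 17/2 ÷ 28.35 g/oz ≈ 75 oz
powdered sugar: (3 cup + 8 tbsp = 3.5 cup) × 17/2 × 120 g/cup = 3570 g
all-purpose flour: 0.5 tsp × 17/2 ≈ 4 tsp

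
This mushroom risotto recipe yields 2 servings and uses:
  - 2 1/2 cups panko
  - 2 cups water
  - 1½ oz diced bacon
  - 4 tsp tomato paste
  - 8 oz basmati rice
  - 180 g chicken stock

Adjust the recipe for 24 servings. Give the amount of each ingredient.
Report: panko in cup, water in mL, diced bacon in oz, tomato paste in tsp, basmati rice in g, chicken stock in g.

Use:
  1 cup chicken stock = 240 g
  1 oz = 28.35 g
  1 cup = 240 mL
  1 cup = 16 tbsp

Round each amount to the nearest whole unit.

panko: 30 cup; water: 5760 mL; diced bacon: 18 oz; tomato paste: 48 tsp; basmati rice: 2722 g; chicken stock: 2160 g

Scaling factor: 24/2 = 12.
panko: 2.5 cup × 12 = 30 cup
water: 2 cup × 12 × 240 mL/cup = 5760 mL
diced bacon: 1.5 oz × 12 = 18 oz
tomato paste: 4 tsp × 12 = 48 tsp
basmati rice: 8 oz × 12 × 28.35 g/oz ≈ 2722 g
chicken stock: 180 g × 12 = 2160 g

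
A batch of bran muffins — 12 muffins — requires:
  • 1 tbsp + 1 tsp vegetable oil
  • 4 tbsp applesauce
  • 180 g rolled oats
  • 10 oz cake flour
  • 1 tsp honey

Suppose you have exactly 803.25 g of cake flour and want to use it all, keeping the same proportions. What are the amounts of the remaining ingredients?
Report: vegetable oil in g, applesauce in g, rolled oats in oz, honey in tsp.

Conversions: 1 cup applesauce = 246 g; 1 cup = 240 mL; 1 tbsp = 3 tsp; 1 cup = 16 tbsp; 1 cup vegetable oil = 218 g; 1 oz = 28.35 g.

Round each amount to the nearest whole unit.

vegetable oil: 51 g; applesauce: 174 g; rolled oats: 18 oz; honey: 3 tsp

The original recipe has 283.5 g of cake flour, so the scaling factor is 803.25 ÷ 283.5 = 17/6.
vegetable oil: (1 tbsp + 1 tsp = 4/3 tbsp) × 17/6 ÷ 16 tbsp/cup × 218 g/cup ≈ 51 g
applesauce: 4 tbsp × 17/6 ÷ 16 tbsp/cup × 246 g/cup ≈ 174 g
rolled oats: 180 g × 17/6 ÷ 28.35 g/oz ≈ 18 oz
honey: 1 tsp × 17/6 ≈ 3 tsp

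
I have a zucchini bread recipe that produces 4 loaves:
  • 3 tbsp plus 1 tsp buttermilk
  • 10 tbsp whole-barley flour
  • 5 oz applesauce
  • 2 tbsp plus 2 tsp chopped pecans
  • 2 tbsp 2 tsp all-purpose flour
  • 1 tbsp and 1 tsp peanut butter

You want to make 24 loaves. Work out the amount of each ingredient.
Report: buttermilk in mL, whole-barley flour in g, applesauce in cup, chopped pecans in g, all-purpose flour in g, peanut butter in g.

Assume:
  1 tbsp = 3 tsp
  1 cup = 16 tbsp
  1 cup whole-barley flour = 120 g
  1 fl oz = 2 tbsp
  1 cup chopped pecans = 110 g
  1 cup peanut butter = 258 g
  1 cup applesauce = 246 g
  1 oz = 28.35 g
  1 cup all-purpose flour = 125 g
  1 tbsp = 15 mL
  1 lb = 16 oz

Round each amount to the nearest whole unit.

buttermilk: 300 mL; whole-barley flour: 450 g; applesauce: 3 cup; chopped pecans: 110 g; all-purpose flour: 125 g; peanut butter: 129 g

Scaling factor: 24/4 = 6.
buttermilk: (3 tbsp + 1 tsp = 10/3 tbsp) × 6 × 15 mL/tbsp = 300 mL
whole-barley flour: 10 tbsp × 6 ÷ 16 tbsp/cup × 120 g/cup = 450 g
applesauce: 5 oz × 6 × 28.35 g/oz ÷ 246 g/cup ≈ 3 cup
chopped pecans: (2 tbsp + 2 tsp = 8/3 tbsp) × 6 ÷ 16 tbsp/cup × 110 g/cup = 110 g
all-purpose flour: (2 tbsp + 2 tsp = 8/3 tbsp) × 6 ÷ 16 tbsp/cup × 125 g/cup = 125 g
peanut butter: (1 tbsp + 1 tsp = 4/3 tbsp) × 6 ÷ 16 tbsp/cup × 258 g/cup = 129 g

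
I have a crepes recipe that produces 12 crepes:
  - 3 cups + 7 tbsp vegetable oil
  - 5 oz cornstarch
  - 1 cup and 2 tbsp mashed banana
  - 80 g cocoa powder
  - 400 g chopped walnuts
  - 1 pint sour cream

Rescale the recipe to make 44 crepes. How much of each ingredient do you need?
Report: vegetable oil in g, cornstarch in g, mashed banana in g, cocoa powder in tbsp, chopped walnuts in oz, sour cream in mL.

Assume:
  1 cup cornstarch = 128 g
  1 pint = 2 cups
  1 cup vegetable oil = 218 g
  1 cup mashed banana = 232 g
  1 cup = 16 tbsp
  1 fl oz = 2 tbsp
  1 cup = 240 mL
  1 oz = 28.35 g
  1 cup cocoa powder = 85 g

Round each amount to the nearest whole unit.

vegetable oil: 2748 g; cornstarch: 520 g; mashed banana: 957 g; cocoa powder: 55 tbsp; chopped walnuts: 52 oz; sour cream: 1760 mL

Scaling factor: 44/12 = 11/3.
vegetable oil: (3 cup + 7 tbsp = 3.4375 cup) × 11/3 × 218 g/cup ≈ 2748 g
cornstarch: 5 oz × 11/3 × 28.35 g/oz ≈ 520 g
mashed banana: (1 cup + 2 tbsp = 1.125 cup) × 11/3 × 232 g/cup = 957 g
cocoa powder: 80 g × 11/3 ÷ 85 g/cup × 16 tbsp/cup ≈ 55 tbsp
chopped walnuts: 400 g × 11/3 ÷ 28.35 g/oz ≈ 52 oz
sour cream: 1 pint × 11/3 × 2 cup/pint × 240 mL/cup = 1760 mL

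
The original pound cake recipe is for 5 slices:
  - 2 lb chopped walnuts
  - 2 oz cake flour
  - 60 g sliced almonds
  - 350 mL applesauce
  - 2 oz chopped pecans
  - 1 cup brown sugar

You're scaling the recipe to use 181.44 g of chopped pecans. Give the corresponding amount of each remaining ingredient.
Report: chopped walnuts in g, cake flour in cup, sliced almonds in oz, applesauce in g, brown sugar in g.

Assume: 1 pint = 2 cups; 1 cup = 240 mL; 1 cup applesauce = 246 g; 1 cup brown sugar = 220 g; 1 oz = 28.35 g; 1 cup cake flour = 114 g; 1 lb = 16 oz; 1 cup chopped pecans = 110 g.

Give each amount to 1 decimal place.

The original recipe has 56.7 g of chopped pecans, so the scaling factor is 181.44 ÷ 56.7 = 16/5 = 3.2.
chopped walnuts: 2 lb × 16/5 × 16 oz/lb × 28.35 g/oz ≈ 2903.0 g
cake flour: 2 oz × 16/5 × 28.35 g/oz ÷ 114 g/cup ≈ 1.6 cup
sliced almonds: 60 g × 16/5 ÷ 28.35 g/oz ≈ 6.8 oz
applesauce: 350 mL × 16/5 ÷ 240 mL/cup × 246 g/cup = 1148.0 g
brown sugar: 1 cup × 16/5 × 220 g/cup = 704.0 g

chopped walnuts: 2903.0 g; cake flour: 1.6 cup; sliced almonds: 6.8 oz; applesauce: 1148.0 g; brown sugar: 704.0 g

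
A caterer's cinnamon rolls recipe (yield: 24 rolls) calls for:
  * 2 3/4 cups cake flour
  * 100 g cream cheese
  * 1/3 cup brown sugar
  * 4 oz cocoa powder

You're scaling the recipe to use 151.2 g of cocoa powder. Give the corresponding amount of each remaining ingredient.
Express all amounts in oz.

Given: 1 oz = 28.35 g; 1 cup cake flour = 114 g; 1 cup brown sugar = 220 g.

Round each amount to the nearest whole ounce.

The original recipe has 113.4 g of cocoa powder, so the scaling factor is 151.2 ÷ 113.4 = 4/3.
cake flour: 2.75 cup × 4/3 × 114 g/cup ÷ 28.35 g/oz ≈ 15 oz
cream cheese: 100 g × 4/3 ÷ 28.35 g/oz ≈ 5 oz
brown sugar: 1/3 cup × 4/3 × 220 g/cup ÷ 28.35 g/oz ≈ 3 oz

cake flour: 15 oz; cream cheese: 5 oz; brown sugar: 3 oz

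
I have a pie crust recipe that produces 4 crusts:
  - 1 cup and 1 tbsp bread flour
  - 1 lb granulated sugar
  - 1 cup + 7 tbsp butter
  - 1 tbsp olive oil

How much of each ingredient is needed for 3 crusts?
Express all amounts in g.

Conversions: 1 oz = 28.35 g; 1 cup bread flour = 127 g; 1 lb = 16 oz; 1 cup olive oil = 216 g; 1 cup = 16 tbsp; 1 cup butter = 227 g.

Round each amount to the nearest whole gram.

bread flour: 101 g; granulated sugar: 340 g; butter: 245 g; olive oil: 10 g

Scaling factor: 3/4 = 0.75.
bread flour: (1 cup + 1 tbsp = 1.0625 cup) × 3/4 × 127 g/cup ≈ 101 g
granulated sugar: 1 lb × 3/4 × 16 oz/lb × 28.35 g/oz ≈ 340 g
butter: (1 cup + 7 tbsp = 1.4375 cup) × 3/4 × 227 g/cup ≈ 245 g
olive oil: 1 tbsp × 3/4 ÷ 16 tbsp/cup × 216 g/cup ≈ 10 g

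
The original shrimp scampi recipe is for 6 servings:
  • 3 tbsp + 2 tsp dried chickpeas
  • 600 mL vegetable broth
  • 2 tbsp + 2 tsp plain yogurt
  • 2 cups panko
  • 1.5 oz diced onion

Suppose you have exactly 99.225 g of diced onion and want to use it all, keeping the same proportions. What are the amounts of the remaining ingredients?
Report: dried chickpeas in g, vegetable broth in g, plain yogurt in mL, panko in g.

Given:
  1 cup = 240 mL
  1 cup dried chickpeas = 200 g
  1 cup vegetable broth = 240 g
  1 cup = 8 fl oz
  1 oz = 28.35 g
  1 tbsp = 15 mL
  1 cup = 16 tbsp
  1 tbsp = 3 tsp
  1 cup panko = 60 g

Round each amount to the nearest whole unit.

dried chickpeas: 107 g; vegetable broth: 1400 g; plain yogurt: 93 mL; panko: 280 g

The original recipe has 42.525 g of diced onion, so the scaling factor is 99.225 ÷ 42.525 = 7/3.
dried chickpeas: (3 tbsp + 2 tsp = 11/3 tbsp) × 7/3 ÷ 16 tbsp/cup × 200 g/cup ≈ 107 g
vegetable broth: 600 mL × 7/3 ÷ 240 mL/cup × 240 g/cup = 1400 g
plain yogurt: (2 tbsp + 2 tsp = 8/3 tbsp) × 7/3 × 15 mL/tbsp ≈ 93 mL
panko: 2 cup × 7/3 × 60 g/cup = 280 g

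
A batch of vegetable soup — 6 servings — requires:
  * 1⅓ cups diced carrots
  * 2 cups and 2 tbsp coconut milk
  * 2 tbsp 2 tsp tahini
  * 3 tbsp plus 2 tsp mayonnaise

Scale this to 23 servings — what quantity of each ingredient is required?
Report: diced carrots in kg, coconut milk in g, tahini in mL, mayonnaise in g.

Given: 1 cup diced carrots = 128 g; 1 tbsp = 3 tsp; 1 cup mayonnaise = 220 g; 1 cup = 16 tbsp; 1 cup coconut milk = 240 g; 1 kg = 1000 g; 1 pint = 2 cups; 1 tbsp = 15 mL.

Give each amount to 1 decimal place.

Scaling factor: 23/6.
diced carrots: 4/3 cup × 23/6 × 128 g/cup ÷ 1000 g/kg ≈ 0.7 kg
coconut milk: (2 cup + 2 tbsp = 2.125 cup) × 23/6 × 240 g/cup = 1955.0 g
tahini: (2 tbsp + 2 tsp = 8/3 tbsp) × 23/6 × 15 mL/tbsp ≈ 153.3 mL
mayonnaise: (3 tbsp + 2 tsp = 11/3 tbsp) × 23/6 ÷ 16 tbsp/cup × 220 g/cup ≈ 193.3 g

diced carrots: 0.7 kg; coconut milk: 1955.0 g; tahini: 153.3 mL; mayonnaise: 193.3 g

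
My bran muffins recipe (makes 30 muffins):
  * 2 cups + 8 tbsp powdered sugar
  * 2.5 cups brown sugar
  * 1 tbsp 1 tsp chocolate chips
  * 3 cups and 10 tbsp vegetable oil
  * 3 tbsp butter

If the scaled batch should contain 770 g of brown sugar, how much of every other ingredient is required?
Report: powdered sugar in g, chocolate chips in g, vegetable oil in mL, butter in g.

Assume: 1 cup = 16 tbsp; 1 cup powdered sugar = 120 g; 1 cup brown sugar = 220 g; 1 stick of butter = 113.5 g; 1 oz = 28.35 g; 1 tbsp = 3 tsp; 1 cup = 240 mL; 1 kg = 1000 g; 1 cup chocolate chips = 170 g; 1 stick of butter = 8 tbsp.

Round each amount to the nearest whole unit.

The original recipe has 550 g of brown sugar, so the scaling factor is 770 ÷ 550 = 7/5 = 1.4.
powdered sugar: (2 cup + 8 tbsp = 2.5 cup) × 7/5 × 120 g/cup = 420 g
chocolate chips: (1 tbsp + 1 tsp = 4/3 tbsp) × 7/5 ÷ 16 tbsp/cup × 170 g/cup ≈ 20 g
vegetable oil: (3 cup + 10 tbsp = 3.625 cup) × 7/5 × 240 mL/cup = 1218 mL
butter: 3 tbsp × 7/5 ÷ 8 tbsp/stick × 113.5 g/stick ≈ 60 g

powdered sugar: 420 g; chocolate chips: 20 g; vegetable oil: 1218 mL; butter: 60 g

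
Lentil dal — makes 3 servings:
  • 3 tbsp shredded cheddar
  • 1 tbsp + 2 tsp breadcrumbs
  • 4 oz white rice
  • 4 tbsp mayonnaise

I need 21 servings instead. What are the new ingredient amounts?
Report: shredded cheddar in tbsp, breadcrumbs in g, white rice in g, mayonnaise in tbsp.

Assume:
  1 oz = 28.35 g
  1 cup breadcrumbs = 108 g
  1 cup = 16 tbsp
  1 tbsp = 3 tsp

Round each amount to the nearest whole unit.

Scaling factor: 21/3 = 7.
shredded cheddar: 3 tbsp × 7 = 21 tbsp
breadcrumbs: (1 tbsp + 2 tsp = 5/3 tbsp) × 7 ÷ 16 tbsp/cup × 108 g/cup ≈ 79 g
white rice: 4 oz × 7 × 28.35 g/oz ≈ 794 g
mayonnaise: 4 tbsp × 7 = 28 tbsp

shredded cheddar: 21 tbsp; breadcrumbs: 79 g; white rice: 794 g; mayonnaise: 28 tbsp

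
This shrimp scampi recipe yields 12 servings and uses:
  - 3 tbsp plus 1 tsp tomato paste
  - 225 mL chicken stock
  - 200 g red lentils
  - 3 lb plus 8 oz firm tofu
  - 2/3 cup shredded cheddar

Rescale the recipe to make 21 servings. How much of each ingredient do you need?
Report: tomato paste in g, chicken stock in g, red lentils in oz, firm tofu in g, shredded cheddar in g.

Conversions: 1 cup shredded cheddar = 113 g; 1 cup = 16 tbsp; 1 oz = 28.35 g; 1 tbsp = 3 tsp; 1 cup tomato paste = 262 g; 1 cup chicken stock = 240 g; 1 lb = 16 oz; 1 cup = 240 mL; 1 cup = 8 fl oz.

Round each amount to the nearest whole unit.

Scaling factor: 21/12 = 7/4 = 1.75.
tomato paste: (3 tbsp + 1 tsp = 10/3 tbsp) × 7/4 ÷ 16 tbsp/cup × 262 g/cup ≈ 96 g
chicken stock: 225 mL × 7/4 ÷ 240 mL/cup × 240 g/cup ≈ 394 g
red lentils: 200 g × 7/4 ÷ 28.35 g/oz ≈ 12 oz
firm tofu: (3 lb + 8 oz = 3.5 lb) × 7/4 × 16 oz/lb × 28.35 g/oz ≈ 2778 g
shredded cheddar: 2/3 cup × 7/4 × 113 g/cup ≈ 132 g

tomato paste: 96 g; chicken stock: 394 g; red lentils: 12 oz; firm tofu: 2778 g; shredded cheddar: 132 g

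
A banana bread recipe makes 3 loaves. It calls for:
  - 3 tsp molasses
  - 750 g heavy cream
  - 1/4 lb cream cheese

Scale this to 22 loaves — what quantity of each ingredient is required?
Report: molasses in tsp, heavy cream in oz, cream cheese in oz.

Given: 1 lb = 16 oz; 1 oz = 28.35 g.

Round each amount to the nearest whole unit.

Scaling factor: 22/3.
molasses: 3 tsp × 22/3 = 22 tsp
heavy cream: 750 g × 22/3 ÷ 28.35 g/oz ≈ 194 oz
cream cheese: 0.25 lb × 22/3 × 16 oz/lb ≈ 29 oz

molasses: 22 tsp; heavy cream: 194 oz; cream cheese: 29 oz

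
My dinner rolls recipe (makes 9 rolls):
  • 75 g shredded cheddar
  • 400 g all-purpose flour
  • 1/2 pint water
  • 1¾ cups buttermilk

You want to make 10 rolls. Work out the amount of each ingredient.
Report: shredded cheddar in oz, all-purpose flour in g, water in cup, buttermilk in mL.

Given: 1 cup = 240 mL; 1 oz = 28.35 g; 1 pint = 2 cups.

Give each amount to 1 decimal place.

Scaling factor: 10/9.
shredded cheddar: 75 g × 10/9 ÷ 28.35 g/oz ≈ 2.9 oz
all-purpose flour: 400 g × 10/9 ≈ 444.4 g
water: 0.5 pint × 10/9 × 2 cup/pint ≈ 1.1 cup
buttermilk: 1.75 cup × 10/9 × 240 mL/cup ≈ 466.7 mL

shredded cheddar: 2.9 oz; all-purpose flour: 444.4 g; water: 1.1 cup; buttermilk: 466.7 mL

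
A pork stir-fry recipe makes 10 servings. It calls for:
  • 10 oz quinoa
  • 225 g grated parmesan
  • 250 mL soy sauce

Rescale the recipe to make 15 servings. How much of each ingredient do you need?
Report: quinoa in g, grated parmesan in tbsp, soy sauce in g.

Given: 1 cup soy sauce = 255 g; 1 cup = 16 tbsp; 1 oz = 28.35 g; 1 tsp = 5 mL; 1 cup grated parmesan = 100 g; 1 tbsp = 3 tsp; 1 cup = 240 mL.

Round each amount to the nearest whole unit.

Scaling factor: 15/10 = 3/2 = 1.5.
quinoa: 10 oz × 3/2 × 28.35 g/oz ≈ 425 g
grated parmesan: 225 g × 3/2 ÷ 100 g/cup × 16 tbsp/cup = 54 tbsp
soy sauce: 250 mL × 3/2 ÷ 240 mL/cup × 255 g/cup ≈ 398 g

quinoa: 425 g; grated parmesan: 54 tbsp; soy sauce: 398 g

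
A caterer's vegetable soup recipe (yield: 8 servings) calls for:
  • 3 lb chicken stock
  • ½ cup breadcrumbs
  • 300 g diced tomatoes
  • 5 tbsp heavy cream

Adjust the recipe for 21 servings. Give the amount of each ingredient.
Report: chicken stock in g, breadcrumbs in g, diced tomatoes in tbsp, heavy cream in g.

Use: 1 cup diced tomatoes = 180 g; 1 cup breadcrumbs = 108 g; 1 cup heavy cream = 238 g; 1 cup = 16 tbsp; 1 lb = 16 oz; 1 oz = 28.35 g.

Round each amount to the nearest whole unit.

chicken stock: 3572 g; breadcrumbs: 142 g; diced tomatoes: 70 tbsp; heavy cream: 195 g

Scaling factor: 21/8 = 2.625.
chicken stock: 3 lb × 21/8 × 16 oz/lb × 28.35 g/oz ≈ 3572 g
breadcrumbs: 0.5 cup × 21/8 × 108 g/cup ≈ 142 g
diced tomatoes: 300 g × 21/8 ÷ 180 g/cup × 16 tbsp/cup = 70 tbsp
heavy cream: 5 tbsp × 21/8 ÷ 16 tbsp/cup × 238 g/cup ≈ 195 g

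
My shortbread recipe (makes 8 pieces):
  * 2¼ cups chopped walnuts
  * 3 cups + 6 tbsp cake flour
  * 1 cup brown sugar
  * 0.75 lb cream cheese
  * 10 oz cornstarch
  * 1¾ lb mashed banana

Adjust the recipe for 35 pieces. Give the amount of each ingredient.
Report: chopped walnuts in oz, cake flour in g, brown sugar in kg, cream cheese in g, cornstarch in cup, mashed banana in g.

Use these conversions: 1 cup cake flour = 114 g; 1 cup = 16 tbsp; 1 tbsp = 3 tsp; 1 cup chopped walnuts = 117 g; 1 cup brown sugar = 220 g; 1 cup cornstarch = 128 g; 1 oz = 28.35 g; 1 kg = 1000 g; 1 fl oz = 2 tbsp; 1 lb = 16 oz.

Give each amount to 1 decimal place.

Scaling factor: 35/8 = 4.375.
chopped walnuts: 2.25 cup × 35/8 × 117 g/cup ÷ 28.35 g/oz ≈ 40.6 oz
cake flour: (3 cup + 6 tbsp = 3.375 cup) × 35/8 × 114 g/cup ≈ 1683.3 g
brown sugar: 1 cup × 35/8 × 220 g/cup ÷ 1000 g/kg ≈ 1.0 kg
cream cheese: 0.75 lb × 35/8 × 16 oz/lb × 28.35 g/oz ≈ 1488.4 g
cornstarch: 10 oz × 35/8 × 28.35 g/oz ÷ 128 g/cup ≈ 9.7 cup
mashed banana: 1.75 lb × 35/8 × 16 oz/lb × 28.35 g/oz ≈ 3472.9 g

chopped walnuts: 40.6 oz; cake flour: 1683.3 g; brown sugar: 1.0 kg; cream cheese: 1488.4 g; cornstarch: 9.7 cup; mashed banana: 3472.9 g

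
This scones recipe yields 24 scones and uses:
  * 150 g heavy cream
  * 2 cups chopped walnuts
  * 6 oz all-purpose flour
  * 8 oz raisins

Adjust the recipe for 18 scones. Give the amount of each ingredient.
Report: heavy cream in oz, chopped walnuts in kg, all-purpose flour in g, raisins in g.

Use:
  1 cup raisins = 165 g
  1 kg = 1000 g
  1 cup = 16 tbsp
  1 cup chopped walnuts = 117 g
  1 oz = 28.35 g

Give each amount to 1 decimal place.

heavy cream: 4.0 oz; chopped walnuts: 0.2 kg; all-purpose flour: 127.6 g; raisins: 170.1 g

Scaling factor: 18/24 = 3/4 = 0.75.
heavy cream: 150 g × 3/4 ÷ 28.35 g/oz ≈ 4.0 oz
chopped walnuts: 2 cup × 3/4 × 117 g/cup ÷ 1000 g/kg ≈ 0.2 kg
all-purpose flour: 6 oz × 3/4 × 28.35 g/oz ≈ 127.6 g
raisins: 8 oz × 3/4 × 28.35 g/oz = 170.1 g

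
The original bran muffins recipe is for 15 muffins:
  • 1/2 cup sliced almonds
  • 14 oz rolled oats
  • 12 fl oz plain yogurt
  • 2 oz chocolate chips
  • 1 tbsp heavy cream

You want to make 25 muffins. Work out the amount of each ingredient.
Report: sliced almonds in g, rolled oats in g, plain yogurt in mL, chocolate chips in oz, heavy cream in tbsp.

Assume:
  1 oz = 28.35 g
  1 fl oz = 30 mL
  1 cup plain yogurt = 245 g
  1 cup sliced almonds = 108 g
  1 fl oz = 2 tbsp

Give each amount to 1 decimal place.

Scaling factor: 25/15 = 5/3.
sliced almonds: 0.5 cup × 5/3 × 108 g/cup = 90.0 g
rolled oats: 14 oz × 5/3 × 28.35 g/oz = 661.5 g
plain yogurt: 12 fl oz × 5/3 × 30 mL/fl oz = 600.0 mL
chocolate chips: 2 oz × 5/3 ≈ 3.3 oz
heavy cream: 1 tbsp × 5/3 ≈ 1.7 tbsp

sliced almonds: 90.0 g; rolled oats: 661.5 g; plain yogurt: 600.0 mL; chocolate chips: 3.3 oz; heavy cream: 1.7 tbsp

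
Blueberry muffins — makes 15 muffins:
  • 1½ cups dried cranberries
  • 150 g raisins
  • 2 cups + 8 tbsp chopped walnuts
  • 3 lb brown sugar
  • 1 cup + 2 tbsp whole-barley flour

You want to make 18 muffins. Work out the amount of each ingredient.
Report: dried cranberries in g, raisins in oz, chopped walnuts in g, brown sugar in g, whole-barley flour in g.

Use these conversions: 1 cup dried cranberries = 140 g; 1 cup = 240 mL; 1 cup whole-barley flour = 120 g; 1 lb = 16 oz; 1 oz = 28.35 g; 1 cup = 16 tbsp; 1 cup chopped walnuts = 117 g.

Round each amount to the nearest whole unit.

dried cranberries: 252 g; raisins: 6 oz; chopped walnuts: 351 g; brown sugar: 1633 g; whole-barley flour: 162 g

Scaling factor: 18/15 = 6/5 = 1.2.
dried cranberries: 1.5 cup × 6/5 × 140 g/cup = 252 g
raisins: 150 g × 6/5 ÷ 28.35 g/oz ≈ 6 oz
chopped walnuts: (2 cup + 8 tbsp = 2.5 cup) × 6/5 × 117 g/cup = 351 g
brown sugar: 3 lb × 6/5 × 16 oz/lb × 28.35 g/oz ≈ 1633 g
whole-barley flour: (1 cup + 2 tbsp = 1.125 cup) × 6/5 × 120 g/cup = 162 g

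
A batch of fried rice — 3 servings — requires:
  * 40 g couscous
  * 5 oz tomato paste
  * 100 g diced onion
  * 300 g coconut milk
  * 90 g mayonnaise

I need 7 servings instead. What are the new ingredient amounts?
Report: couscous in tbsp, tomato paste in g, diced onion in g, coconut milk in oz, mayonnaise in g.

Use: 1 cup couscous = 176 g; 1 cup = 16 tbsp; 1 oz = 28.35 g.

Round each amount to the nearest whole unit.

Scaling factor: 7/3.
couscous: 40 g × 7/3 ÷ 176 g/cup × 16 tbsp/cup ≈ 8 tbsp
tomato paste: 5 oz × 7/3 × 28.35 g/oz ≈ 331 g
diced onion: 100 g × 7/3 ≈ 233 g
coconut milk: 300 g × 7/3 ÷ 28.35 g/oz ≈ 25 oz
mayonnaise: 90 g × 7/3 = 210 g

couscous: 8 tbsp; tomato paste: 331 g; diced onion: 233 g; coconut milk: 25 oz; mayonnaise: 210 g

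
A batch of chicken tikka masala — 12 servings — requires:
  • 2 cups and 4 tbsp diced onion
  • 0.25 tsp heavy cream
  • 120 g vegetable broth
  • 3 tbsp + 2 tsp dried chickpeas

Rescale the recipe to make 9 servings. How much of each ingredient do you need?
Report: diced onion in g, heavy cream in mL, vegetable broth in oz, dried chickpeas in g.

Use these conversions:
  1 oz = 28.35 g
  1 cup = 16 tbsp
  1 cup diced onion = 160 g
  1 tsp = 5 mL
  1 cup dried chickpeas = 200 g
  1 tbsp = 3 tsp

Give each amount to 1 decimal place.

diced onion: 270.0 g; heavy cream: 0.9 mL; vegetable broth: 3.2 oz; dried chickpeas: 34.4 g

Scaling factor: 9/12 = 3/4 = 0.75.
diced onion: (2 cup + 4 tbsp = 2.25 cup) × 3/4 × 160 g/cup = 270.0 g
heavy cream: 0.25 tsp × 3/4 × 5 mL/tsp ≈ 0.9 mL
vegetable broth: 120 g × 3/4 ÷ 28.35 g/oz ≈ 3.2 oz
dried chickpeas: (3 tbsp + 2 tsp = 11/3 tbsp) × 3/4 ÷ 16 tbsp/cup × 200 g/cup ≈ 34.4 g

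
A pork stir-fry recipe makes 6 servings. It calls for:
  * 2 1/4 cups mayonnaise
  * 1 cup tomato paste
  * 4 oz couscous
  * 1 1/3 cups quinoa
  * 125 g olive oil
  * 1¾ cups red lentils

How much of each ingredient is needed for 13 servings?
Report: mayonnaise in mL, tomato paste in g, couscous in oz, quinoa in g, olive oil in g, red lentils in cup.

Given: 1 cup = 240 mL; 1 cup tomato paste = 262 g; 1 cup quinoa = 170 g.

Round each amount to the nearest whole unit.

mayonnaise: 1170 mL; tomato paste: 568 g; couscous: 9 oz; quinoa: 491 g; olive oil: 271 g; red lentils: 4 cup

Scaling factor: 13/6.
mayonnaise: 2.25 cup × 13/6 × 240 mL/cup = 1170 mL
tomato paste: 1 cup × 13/6 × 262 g/cup ≈ 568 g
couscous: 4 oz × 13/6 ≈ 9 oz
quinoa: 4/3 cup × 13/6 × 170 g/cup ≈ 491 g
olive oil: 125 g × 13/6 ≈ 271 g
red lentils: 1.75 cup × 13/6 ≈ 4 cup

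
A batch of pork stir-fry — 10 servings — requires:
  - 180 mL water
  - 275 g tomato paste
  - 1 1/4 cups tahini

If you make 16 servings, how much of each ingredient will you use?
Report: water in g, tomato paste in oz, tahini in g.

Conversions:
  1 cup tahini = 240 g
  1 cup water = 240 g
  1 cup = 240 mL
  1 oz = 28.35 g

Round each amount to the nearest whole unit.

water: 288 g; tomato paste: 16 oz; tahini: 480 g

Scaling factor: 16/10 = 8/5 = 1.6.
water: 180 mL × 8/5 ÷ 240 mL/cup × 240 g/cup = 288 g
tomato paste: 275 g × 8/5 ÷ 28.35 g/oz ≈ 16 oz
tahini: 1.25 cup × 8/5 × 240 g/cup = 480 g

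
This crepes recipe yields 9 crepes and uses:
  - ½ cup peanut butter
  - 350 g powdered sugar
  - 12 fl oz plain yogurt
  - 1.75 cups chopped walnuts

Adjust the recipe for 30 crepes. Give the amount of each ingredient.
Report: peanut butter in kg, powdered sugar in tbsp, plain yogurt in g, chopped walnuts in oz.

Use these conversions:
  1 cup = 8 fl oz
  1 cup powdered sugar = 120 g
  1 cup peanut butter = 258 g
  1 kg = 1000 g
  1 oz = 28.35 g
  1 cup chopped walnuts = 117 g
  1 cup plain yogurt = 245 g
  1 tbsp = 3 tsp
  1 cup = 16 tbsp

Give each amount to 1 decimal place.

Scaling factor: 30/9 = 10/3.
peanut butter: 0.5 cup × 10/3 × 258 g/cup ÷ 1000 g/kg ≈ 0.4 kg
powdered sugar: 350 g × 10/3 ÷ 120 g/cup × 16 tbsp/cup ≈ 155.6 tbsp
plain yogurt: 12 fl oz × 10/3 ÷ 8 fl oz/cup × 245 g/cup = 1225.0 g
chopped walnuts: 1.75 cup × 10/3 × 117 g/cup ÷ 28.35 g/oz ≈ 24.1 oz

peanut butter: 0.4 kg; powdered sugar: 155.6 tbsp; plain yogurt: 1225.0 g; chopped walnuts: 24.1 oz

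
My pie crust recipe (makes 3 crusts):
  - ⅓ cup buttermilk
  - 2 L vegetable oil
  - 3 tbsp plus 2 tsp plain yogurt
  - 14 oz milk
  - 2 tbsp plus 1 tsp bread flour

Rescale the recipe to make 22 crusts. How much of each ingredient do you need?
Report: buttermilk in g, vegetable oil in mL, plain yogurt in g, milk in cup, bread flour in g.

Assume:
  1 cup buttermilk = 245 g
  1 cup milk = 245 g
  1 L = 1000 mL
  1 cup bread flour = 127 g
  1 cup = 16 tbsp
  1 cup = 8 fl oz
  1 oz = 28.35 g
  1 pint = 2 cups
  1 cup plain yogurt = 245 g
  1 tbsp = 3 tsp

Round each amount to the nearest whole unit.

buttermilk: 599 g; vegetable oil: 14667 mL; plain yogurt: 412 g; milk: 12 cup; bread flour: 136 g

Scaling factor: 22/3.
buttermilk: 1/3 cup × 22/3 × 245 g/cup ≈ 599 g
vegetable oil: 2 L × 22/3 × 1000 mL/L ≈ 14667 mL
plain yogurt: (3 tbsp + 2 tsp = 11/3 tbsp) × 22/3 ÷ 16 tbsp/cup × 245 g/cup ≈ 412 g
milk: 14 oz × 22/3 × 28.35 g/oz ÷ 245 g/cup ≈ 12 cup
bread flour: (2 tbsp + 1 tsp = 7/3 tbsp) × 22/3 ÷ 16 tbsp/cup × 127 g/cup ≈ 136 g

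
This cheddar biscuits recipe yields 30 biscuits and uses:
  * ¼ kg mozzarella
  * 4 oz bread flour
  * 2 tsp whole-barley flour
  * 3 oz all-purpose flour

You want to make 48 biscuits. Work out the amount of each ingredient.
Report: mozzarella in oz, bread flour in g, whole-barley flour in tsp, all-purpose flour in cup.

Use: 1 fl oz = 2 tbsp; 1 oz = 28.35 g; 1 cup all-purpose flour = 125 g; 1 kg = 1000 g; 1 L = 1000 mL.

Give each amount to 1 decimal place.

mozzarella: 14.1 oz; bread flour: 181.4 g; whole-barley flour: 3.2 tsp; all-purpose flour: 1.1 cup

Scaling factor: 48/30 = 8/5 = 1.6.
mozzarella: 0.25 kg × 8/5 × 1000 g/kg ÷ 28.35 g/oz ≈ 14.1 oz
bread flour: 4 oz × 8/5 × 28.35 g/oz ≈ 181.4 g
whole-barley flour: 2 tsp × 8/5 = 3.2 tsp
all-purpose flour: 3 oz × 8/5 × 28.35 g/oz ÷ 125 g/cup ≈ 1.1 cup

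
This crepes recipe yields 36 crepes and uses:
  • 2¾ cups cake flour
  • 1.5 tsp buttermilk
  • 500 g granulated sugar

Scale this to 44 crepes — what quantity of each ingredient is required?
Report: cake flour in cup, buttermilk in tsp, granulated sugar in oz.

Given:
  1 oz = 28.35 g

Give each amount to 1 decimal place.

cake flour: 3.4 cup; buttermilk: 1.8 tsp; granulated sugar: 21.6 oz

Scaling factor: 44/36 = 11/9.
cake flour: 2.75 cup × 11/9 ≈ 3.4 cup
buttermilk: 1.5 tsp × 11/9 ≈ 1.8 tsp
granulated sugar: 500 g × 11/9 ÷ 28.35 g/oz ≈ 21.6 oz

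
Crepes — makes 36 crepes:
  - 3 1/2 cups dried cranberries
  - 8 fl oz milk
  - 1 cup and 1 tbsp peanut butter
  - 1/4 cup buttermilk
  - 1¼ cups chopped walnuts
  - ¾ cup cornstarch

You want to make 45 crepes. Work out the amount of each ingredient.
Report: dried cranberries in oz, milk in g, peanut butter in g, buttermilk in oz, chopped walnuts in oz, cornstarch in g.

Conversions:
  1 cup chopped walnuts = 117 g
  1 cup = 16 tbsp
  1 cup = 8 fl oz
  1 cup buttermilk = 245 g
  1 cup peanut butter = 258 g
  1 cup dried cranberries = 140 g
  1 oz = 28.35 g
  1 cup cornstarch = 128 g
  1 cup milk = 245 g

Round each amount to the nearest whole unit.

Scaling factor: 45/36 = 5/4 = 1.25.
dried cranberries: 3.5 cup × 5/4 × 140 g/cup ÷ 28.35 g/oz ≈ 22 oz
milk: 8 fl oz × 5/4 ÷ 8 fl oz/cup × 245 g/cup ≈ 306 g
peanut butter: (1 cup + 1 tbsp = 1.0625 cup) × 5/4 × 258 g/cup ≈ 343 g
buttermilk: 0.25 cup × 5/4 × 245 g/cup ÷ 28.35 g/oz ≈ 3 oz
chopped walnuts: 1.25 cup × 5/4 × 117 g/cup ÷ 28.35 g/oz ≈ 6 oz
cornstarch: 0.75 cup × 5/4 × 128 g/cup = 120 g

dried cranberries: 22 oz; milk: 306 g; peanut butter: 343 g; buttermilk: 3 oz; chopped walnuts: 6 oz; cornstarch: 120 g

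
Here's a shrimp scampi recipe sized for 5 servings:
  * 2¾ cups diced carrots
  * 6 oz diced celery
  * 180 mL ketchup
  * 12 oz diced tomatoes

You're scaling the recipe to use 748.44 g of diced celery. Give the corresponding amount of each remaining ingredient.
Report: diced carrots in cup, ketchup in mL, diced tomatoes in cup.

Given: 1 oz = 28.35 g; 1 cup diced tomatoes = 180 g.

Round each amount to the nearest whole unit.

The original recipe has 170.1 g of diced celery, so the scaling factor is 748.44 ÷ 170.1 = 22/5 = 4.4.
diced carrots: 2.75 cup × 22/5 ≈ 12 cup
ketchup: 180 mL × 22/5 = 792 mL
diced tomatoes: 12 oz × 22/5 × 28.35 g/oz ÷ 180 g/cup ≈ 8 cup

diced carrots: 12 cup; ketchup: 792 mL; diced tomatoes: 8 cup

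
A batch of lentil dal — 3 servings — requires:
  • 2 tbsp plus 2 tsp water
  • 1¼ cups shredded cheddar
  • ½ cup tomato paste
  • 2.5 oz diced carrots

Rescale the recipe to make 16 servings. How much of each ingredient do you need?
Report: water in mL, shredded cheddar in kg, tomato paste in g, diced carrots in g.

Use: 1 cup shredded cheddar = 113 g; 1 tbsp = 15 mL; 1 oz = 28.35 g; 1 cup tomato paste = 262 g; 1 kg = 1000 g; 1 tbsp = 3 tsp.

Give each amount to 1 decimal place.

Scaling factor: 16/3.
water: (2 tbsp + 2 tsp = 8/3 tbsp) × 16/3 × 15 mL/tbsp ≈ 213.3 mL
shredded cheddar: 1.25 cup × 16/3 × 113 g/cup ÷ 1000 g/kg ≈ 0.8 kg
tomato paste: 0.5 cup × 16/3 × 262 g/cup ≈ 698.7 g
diced carrots: 2.5 oz × 16/3 × 28.35 g/oz = 378.0 g

water: 213.3 mL; shredded cheddar: 0.8 kg; tomato paste: 698.7 g; diced carrots: 378.0 g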